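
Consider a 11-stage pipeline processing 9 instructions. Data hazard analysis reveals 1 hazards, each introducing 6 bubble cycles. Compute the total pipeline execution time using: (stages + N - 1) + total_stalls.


Base cycles = 11 + 9 - 1 = 19
Total stalls = 1 * 6 = 6
Total = 19 + 6 = 25

25


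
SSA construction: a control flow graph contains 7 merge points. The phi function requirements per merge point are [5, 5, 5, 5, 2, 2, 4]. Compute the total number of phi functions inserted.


Total phi functions = sum of phi functions at each join node
= 5 + 5 + 5 + 5 + 2 + 2 + 4 = 28

28


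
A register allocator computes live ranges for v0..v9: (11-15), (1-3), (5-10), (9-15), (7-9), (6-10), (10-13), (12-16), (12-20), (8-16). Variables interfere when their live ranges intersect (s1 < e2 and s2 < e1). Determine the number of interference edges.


Check all pairs for overlapping intervals.
Two intervals (s1,e1) and (s2,e2) overlap if s1 < e2 and s2 < e1.
v0 (11-15) vs v1..v9: overlaps v3, v6, v7, v8, v9 -> 5
v1 (1-3) vs v2..v9: overlaps none -> 0
v2 (5-10) vs v3..v9: overlaps v3, v4, v5, v9 -> 4
v3 (9-15) vs v4..v9: overlaps v5, v6, v7, v8, v9 -> 5
v4 (7-9) vs v5..v9: overlaps v5, v9 -> 2
v5 (6-10) vs v6..v9: overlaps v9 -> 1
v6 (10-13) vs v7..v9: overlaps v7, v8, v9 -> 3
v7 (12-16) vs v8..v9: overlaps v8, v9 -> 2
v8 (12-20) vs v9: overlaps v9 -> 1
Total overlapping pairs = 5 + 0 + 4 + 5 + 2 + 1 + 3 + 2 + 1 = 23

23


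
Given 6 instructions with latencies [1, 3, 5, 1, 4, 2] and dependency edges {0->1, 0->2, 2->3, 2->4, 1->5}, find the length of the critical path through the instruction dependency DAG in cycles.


Compute longest path through dependency graph: dist(Ik) = max over predecessors of dist + latency(Ik).
dist(I0) = latency 1 = 1
dist(I1) = dist(I0) + 3 = 1 + 3 = 4
dist(I2) = dist(I0) + 5 = 1 + 5 = 6
dist(I3) = dist(I2) + 1 = 6 + 1 = 7
dist(I4) = dist(I2) + 4 = 6 + 4 = 10
dist(I5) = dist(I1) + 2 = 4 + 2 = 6
Critical path = max dist = 10

10


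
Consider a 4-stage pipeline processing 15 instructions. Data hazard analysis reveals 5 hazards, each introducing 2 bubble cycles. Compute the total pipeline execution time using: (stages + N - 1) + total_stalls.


Base cycles = 4 + 15 - 1 = 18
Total stalls = 5 * 2 = 10
Total = 18 + 10 = 28

28


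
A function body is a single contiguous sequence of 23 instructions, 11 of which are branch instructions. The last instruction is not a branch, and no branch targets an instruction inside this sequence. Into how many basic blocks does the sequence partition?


With no in-sequence branch targets, the leaders are the first instruction plus the instruction after each branch.
Number of basic blocks = branches + 1
= 11 + 1 = 12

12


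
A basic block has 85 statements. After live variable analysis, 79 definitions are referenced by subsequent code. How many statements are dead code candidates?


Dead code = total statements - live definitions
= 85 - 79 = 6

6


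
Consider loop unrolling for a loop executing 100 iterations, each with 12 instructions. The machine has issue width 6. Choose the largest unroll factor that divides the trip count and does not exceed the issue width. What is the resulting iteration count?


Largest divisor of 100 <= 6 is 5
New iterations = 100 / 5 = 20

20


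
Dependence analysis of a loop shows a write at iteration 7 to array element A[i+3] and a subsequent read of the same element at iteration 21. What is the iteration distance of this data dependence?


Distance = read iteration - write iteration
= 21 - 7 = 14

14


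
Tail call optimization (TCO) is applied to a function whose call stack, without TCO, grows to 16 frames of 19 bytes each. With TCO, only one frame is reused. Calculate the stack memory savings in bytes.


Without TCO: 16 * 19 = 304 bytes
With TCO: reuse 1 frame = 19 bytes
Savings = 304 - 19 = 285

285


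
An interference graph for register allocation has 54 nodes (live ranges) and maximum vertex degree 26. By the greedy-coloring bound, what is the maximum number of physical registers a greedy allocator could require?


Greedy coloring never needs more than (max_degree + 1) colors: when coloring a vertex, at most max_degree neighbors are already colored.
Upper bound = 26 + 1 = 27

27


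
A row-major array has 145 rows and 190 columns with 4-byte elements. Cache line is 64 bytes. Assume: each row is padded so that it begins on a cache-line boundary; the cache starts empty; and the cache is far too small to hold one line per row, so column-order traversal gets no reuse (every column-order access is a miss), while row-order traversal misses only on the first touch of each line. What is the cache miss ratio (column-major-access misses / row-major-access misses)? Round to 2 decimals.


Each row occupies 190 * 4 = 760 bytes and starts on a line boundary, so it spans ceil(760 / 64) = 12 cache lines.
Row-major traversal misses (one per line touched): 145 * ceil(190 * 4 / 64) = 1740
Column-major traversal misses (no reuse, every access misses): 145 * 190 = 27550
Ratio = 27550 / 1740 = 15.83

15.83


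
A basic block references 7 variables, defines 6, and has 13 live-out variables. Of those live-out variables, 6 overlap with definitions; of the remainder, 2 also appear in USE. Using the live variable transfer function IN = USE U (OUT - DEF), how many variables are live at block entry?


OUT - DEF: 13 - 6 = 7
|IN| = |USE| + |OUT - DEF| - |USE ∩ (OUT - DEF)| = 7 + 7 - 2 = 12

12


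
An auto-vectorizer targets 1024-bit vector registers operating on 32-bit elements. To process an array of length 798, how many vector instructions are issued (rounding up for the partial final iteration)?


Width = 1024 / 32 = 32 elements per vector op
Iterations = ceil(798 / 32) = 25

25


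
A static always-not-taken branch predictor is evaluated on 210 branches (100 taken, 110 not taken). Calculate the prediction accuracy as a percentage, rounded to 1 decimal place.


Predictor: always-not-taken
Correct predictions = 110
Accuracy = 110 / 210 * 100 = 52.4%

52.4


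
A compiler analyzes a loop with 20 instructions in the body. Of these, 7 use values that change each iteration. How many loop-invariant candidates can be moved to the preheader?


Invariant candidates = total - loop-dependent
= 20 - 7 = 13

13


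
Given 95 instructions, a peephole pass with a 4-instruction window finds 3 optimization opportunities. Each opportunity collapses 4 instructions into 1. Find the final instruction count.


Each match removes 3 instructions.
Total removed = 3 * 3 = 9
Remaining = 95 - 9 = 86

86


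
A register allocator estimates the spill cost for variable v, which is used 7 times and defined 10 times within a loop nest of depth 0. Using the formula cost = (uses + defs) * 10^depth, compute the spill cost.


uses + defs = 7 + 10 = 17
10^0 = 1
Spill cost = 17 * 1 = 17

17


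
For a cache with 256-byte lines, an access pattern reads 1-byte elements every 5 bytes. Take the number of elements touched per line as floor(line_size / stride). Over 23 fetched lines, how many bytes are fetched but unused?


Elements per line = floor(256 / 5) = 51
Bytes used per line = 51 * 1 = 51
Wasted per line = 256 - 51 = 205
Total wasted = 205 * 23 = 4715

4715


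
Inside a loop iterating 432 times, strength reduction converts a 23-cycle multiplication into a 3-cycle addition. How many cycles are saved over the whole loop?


Per-iteration saving = 23 - 3 = 20
Total saved = 432 * 20 = 8640

8640


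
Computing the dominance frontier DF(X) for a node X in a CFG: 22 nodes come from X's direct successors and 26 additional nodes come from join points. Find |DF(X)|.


DF(X) = direct successor contributions + join point contributions
= 22 + 26 = 48

48


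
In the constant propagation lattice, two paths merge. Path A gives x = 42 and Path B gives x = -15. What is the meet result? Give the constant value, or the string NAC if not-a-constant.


Meet operation: if both paths give the same constant, result is that constant; if they differ, result is NAC (not-a-constant).
Path A: 42, Path B: -15 -> differ
Result: not-a-constant -> NAC

NAC


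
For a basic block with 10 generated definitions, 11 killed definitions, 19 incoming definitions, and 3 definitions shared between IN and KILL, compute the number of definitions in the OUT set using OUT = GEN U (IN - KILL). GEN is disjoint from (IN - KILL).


IN - KILL: 19 - 3 = 16 surviving definitions
OUT = GEN + surviving = 10 + 16 = 26

26


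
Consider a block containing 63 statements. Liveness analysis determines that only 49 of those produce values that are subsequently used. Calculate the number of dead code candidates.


Dead code = total statements - live definitions
= 63 - 49 = 14

14


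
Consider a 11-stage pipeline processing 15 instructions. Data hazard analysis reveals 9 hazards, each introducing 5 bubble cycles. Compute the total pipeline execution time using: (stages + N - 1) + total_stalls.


Base cycles = 11 + 15 - 1 = 25
Total stalls = 9 * 5 = 45
Total = 25 + 45 = 70

70


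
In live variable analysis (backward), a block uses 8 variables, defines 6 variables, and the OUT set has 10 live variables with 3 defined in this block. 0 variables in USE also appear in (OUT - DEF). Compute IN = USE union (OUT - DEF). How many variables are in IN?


OUT - DEF: 10 - 3 = 7
|IN| = |USE| + |OUT - DEF| - |USE ∩ (OUT - DEF)| = 8 + 7 - 0 = 15

15


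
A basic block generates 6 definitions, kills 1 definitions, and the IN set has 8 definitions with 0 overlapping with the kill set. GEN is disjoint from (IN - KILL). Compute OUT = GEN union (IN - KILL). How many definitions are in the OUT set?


IN - KILL: 8 - 0 = 8 surviving definitions
OUT = GEN + surviving = 6 + 8 = 14

14


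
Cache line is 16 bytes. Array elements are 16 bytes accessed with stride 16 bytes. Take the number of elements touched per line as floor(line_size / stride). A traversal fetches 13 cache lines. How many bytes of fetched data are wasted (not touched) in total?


Elements per line = floor(16 / 16) = 1
Bytes used per line = 1 * 16 = 16
Wasted per line = 16 - 16 = 0
Total wasted = 0 * 13 = 0

0


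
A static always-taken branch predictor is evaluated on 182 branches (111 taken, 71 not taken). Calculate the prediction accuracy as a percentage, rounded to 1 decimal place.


Predictor: always-taken
Correct predictions = 111
Accuracy = 111 / 182 * 100 = 61.0%

61.0


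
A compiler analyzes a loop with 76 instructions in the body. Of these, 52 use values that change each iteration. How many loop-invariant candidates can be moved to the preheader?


Invariant candidates = total - loop-dependent
= 76 - 52 = 24

24


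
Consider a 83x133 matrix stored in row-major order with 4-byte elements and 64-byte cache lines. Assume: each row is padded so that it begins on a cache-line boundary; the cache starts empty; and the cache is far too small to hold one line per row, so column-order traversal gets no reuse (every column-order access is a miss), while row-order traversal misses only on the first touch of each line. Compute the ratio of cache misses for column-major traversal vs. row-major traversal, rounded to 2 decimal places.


Each row occupies 133 * 4 = 532 bytes and starts on a line boundary, so it spans ceil(532 / 64) = 9 cache lines.
Row-major traversal misses (one per line touched): 83 * ceil(133 * 4 / 64) = 747
Column-major traversal misses (no reuse, every access misses): 83 * 133 = 11039
Ratio = 11039 / 747 = 14.78

14.78


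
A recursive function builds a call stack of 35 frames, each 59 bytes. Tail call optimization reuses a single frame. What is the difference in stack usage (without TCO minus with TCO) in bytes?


Without TCO: 35 * 59 = 2065 bytes
With TCO: reuse 1 frame = 59 bytes
Savings = 2065 - 59 = 2006

2006


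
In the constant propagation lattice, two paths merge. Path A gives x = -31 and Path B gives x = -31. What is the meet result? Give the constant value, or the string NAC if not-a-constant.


Meet operation: if both paths give the same constant, result is that constant; if they differ, result is NAC (not-a-constant).
Path A: -31, Path B: -31 -> equal
Result: constant -> -31

-31


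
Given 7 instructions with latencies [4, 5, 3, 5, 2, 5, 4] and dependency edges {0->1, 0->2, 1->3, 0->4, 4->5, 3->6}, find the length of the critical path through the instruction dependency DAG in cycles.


Compute longest path through dependency graph: dist(Ik) = max over predecessors of dist + latency(Ik).
dist(I0) = latency 4 = 4
dist(I1) = dist(I0) + 5 = 4 + 5 = 9
dist(I2) = dist(I0) + 3 = 4 + 3 = 7
dist(I3) = dist(I1) + 5 = 9 + 5 = 14
dist(I4) = dist(I0) + 2 = 4 + 2 = 6
dist(I5) = dist(I4) + 5 = 6 + 5 = 11
dist(I6) = dist(I3) + 4 = 14 + 4 = 18
Critical path = max dist = 18

18


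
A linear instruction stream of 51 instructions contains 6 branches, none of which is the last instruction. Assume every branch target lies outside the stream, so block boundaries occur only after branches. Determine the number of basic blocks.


With no in-sequence branch targets, the leaders are the first instruction plus the instruction after each branch.
Number of basic blocks = branches + 1
= 6 + 1 = 7

7


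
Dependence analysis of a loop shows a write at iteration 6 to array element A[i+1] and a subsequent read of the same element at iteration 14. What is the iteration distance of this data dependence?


Distance = read iteration - write iteration
= 14 - 6 = 8

8


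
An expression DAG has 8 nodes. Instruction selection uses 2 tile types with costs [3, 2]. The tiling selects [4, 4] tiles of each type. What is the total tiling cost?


Total cost = sum(count_i * cost_i)
= 4*3 + 4*2
= 20

20


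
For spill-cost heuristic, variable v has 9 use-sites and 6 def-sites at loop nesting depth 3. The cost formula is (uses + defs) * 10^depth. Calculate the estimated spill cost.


uses + defs = 9 + 6 = 15
10^3 = 1000
Spill cost = 15 * 1000 = 15000

15000


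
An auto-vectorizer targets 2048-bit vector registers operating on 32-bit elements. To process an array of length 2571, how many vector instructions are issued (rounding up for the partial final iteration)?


Width = 2048 / 32 = 64 elements per vector op
Iterations = ceil(2571 / 64) = 41

41


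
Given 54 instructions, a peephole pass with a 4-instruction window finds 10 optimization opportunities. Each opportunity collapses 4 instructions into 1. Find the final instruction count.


Each match removes 3 instructions.
Total removed = 10 * 3 = 30
Remaining = 54 - 30 = 24

24


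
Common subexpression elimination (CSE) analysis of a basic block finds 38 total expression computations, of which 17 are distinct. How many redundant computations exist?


CSE count = total expressions - unique expressions
= 38 - 17 = 21

21


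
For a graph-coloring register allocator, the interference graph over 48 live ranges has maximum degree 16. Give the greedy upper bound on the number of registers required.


Greedy coloring never needs more than (max_degree + 1) colors: when coloring a vertex, at most max_degree neighbors are already colored.
Upper bound = 16 + 1 = 17

17


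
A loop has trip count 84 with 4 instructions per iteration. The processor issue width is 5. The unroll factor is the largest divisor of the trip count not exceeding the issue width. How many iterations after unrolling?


Largest divisor of 84 <= 5 is 4
New iterations = 84 / 4 = 21

21


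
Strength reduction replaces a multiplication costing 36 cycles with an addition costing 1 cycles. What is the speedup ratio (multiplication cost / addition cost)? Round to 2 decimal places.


Ratio = mult_cost / add_cost = 36 / 1 = 36.0

36.0


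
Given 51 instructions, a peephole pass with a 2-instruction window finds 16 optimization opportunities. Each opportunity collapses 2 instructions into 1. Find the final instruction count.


Each match removes 1 instructions.
Total removed = 16 * 1 = 16
Remaining = 51 - 16 = 35

35


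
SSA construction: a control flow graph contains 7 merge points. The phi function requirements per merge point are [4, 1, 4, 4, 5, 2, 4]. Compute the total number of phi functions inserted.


Total phi functions = sum of phi functions at each join node
= 4 + 1 + 4 + 4 + 5 + 2 + 4 = 24

24


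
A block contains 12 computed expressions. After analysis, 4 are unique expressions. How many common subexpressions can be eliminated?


CSE count = total expressions - unique expressions
= 12 - 4 = 8

8


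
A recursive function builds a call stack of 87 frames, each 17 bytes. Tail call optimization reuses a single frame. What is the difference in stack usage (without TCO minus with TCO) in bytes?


Without TCO: 87 * 17 = 1479 bytes
With TCO: reuse 1 frame = 17 bytes
Savings = 1479 - 17 = 1462

1462


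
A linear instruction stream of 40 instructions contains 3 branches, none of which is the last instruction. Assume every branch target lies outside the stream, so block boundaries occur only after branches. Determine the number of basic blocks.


With no in-sequence branch targets, the leaders are the first instruction plus the instruction after each branch.
Number of basic blocks = branches + 1
= 3 + 1 = 4

4


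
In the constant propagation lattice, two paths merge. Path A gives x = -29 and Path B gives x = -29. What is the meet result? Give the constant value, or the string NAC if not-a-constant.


Meet operation: if both paths give the same constant, result is that constant; if they differ, result is NAC (not-a-constant).
Path A: -29, Path B: -29 -> equal
Result: constant -> -29

-29


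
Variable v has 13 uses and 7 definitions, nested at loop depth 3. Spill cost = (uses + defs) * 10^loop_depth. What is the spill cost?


uses + defs = 13 + 7 = 20
10^3 = 1000
Spill cost = 20 * 1000 = 20000

20000


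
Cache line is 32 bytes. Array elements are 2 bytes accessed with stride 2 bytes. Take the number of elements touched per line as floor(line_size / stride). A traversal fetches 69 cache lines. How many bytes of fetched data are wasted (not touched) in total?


Elements per line = floor(32 / 2) = 16
Bytes used per line = 16 * 2 = 32
Wasted per line = 32 - 32 = 0
Total wasted = 0 * 69 = 0

0


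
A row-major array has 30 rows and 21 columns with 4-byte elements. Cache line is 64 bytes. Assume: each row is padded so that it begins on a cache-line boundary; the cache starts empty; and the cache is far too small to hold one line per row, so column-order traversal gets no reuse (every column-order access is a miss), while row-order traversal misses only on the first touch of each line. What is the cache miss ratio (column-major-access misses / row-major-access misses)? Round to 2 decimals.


Each row occupies 21 * 4 = 84 bytes and starts on a line boundary, so it spans ceil(84 / 64) = 2 cache lines.
Row-major traversal misses (one per line touched): 30 * ceil(21 * 4 / 64) = 60
Column-major traversal misses (no reuse, every access misses): 30 * 21 = 630
Ratio = 630 / 60 = 10.5

10.5


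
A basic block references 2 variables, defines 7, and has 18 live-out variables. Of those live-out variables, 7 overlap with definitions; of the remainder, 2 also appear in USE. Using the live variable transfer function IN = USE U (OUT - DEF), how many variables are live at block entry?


OUT - DEF: 18 - 7 = 11
|IN| = |USE| + |OUT - DEF| - |USE ∩ (OUT - DEF)| = 2 + 11 - 2 = 11

11


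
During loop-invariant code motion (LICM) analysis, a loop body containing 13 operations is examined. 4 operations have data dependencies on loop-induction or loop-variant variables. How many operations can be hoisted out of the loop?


Invariant candidates = total - loop-dependent
= 13 - 4 = 9

9


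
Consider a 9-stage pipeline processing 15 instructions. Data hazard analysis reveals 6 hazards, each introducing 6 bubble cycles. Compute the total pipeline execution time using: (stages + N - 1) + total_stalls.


Base cycles = 9 + 15 - 1 = 23
Total stalls = 6 * 6 = 36
Total = 23 + 36 = 59

59


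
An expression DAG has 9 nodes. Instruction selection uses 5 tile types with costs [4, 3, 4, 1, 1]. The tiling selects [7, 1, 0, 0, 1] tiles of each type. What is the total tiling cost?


Total cost = sum(count_i * cost_i)
= 7*4 + 1*3 + 0*4 + 0*1 + 1*1
= 32

32


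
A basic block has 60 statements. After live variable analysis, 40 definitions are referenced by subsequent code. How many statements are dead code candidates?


Dead code = total statements - live definitions
= 60 - 40 = 20

20


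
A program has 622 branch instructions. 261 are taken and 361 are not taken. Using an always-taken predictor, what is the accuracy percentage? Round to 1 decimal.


Predictor: always-taken
Correct predictions = 261
Accuracy = 261 / 622 * 100 = 42.0%

42.0


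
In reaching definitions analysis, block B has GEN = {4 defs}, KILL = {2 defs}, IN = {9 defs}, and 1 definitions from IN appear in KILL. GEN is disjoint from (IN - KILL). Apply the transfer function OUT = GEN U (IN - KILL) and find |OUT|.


IN - KILL: 9 - 1 = 8 surviving definitions
OUT = GEN + surviving = 4 + 8 = 12

12


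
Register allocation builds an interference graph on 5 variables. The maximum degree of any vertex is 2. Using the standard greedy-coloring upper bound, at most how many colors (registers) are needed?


Greedy coloring never needs more than (max_degree + 1) colors: when coloring a vertex, at most max_degree neighbors are already colored.
Upper bound = 2 + 1 = 3

3


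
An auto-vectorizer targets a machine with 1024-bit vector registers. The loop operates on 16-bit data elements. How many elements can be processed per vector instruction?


Width = SIMD bits / data type bits
= 1024 / 16 = 64

64


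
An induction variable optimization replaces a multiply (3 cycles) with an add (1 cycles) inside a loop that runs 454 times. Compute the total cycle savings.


Per-iteration saving = 3 - 1 = 2
Total saved = 454 * 2 = 908

908


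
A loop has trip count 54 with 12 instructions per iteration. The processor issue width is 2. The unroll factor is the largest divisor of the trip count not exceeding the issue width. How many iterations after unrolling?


Largest divisor of 54 <= 2 is 2
New iterations = 54 / 2 = 27

27


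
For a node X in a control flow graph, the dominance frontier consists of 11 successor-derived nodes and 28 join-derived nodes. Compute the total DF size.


DF(X) = direct successor contributions + join point contributions
= 11 + 28 = 39

39


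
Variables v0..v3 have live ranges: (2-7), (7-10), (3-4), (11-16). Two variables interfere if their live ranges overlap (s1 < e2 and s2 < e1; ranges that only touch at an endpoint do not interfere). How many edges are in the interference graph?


Check all pairs for overlapping intervals.
Two intervals (s1,e1) and (s2,e2) overlap if s1 < e2 and s2 < e1.
v0 (2-7) vs v1..v3: overlaps v2 -> 1
v1 (7-10) vs v2..v3: overlaps none -> 0
v2 (3-4) vs v3: overlaps none -> 0
Total overlapping pairs = 1 + 0 + 0 = 1

1


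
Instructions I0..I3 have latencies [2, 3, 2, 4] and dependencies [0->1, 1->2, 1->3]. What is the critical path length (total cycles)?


Compute longest path through dependency graph: dist(Ik) = max over predecessors of dist + latency(Ik).
dist(I0) = latency 2 = 2
dist(I1) = dist(I0) + 3 = 2 + 3 = 5
dist(I2) = dist(I1) + 2 = 5 + 2 = 7
dist(I3) = dist(I1) + 4 = 5 + 4 = 9
Critical path = max dist = 9

9


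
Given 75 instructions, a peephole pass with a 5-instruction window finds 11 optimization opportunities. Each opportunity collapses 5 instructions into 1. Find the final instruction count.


Each match removes 4 instructions.
Total removed = 11 * 4 = 44
Remaining = 75 - 44 = 31

31


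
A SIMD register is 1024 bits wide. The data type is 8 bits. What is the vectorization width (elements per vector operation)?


Width = SIMD bits / data type bits
= 1024 / 8 = 128

128


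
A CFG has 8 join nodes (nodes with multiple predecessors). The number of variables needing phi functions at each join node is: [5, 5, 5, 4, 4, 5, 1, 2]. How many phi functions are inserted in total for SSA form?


Total phi functions = sum of phi functions at each join node
= 5 + 5 + 5 + 4 + 4 + 5 + 1 + 2 = 31

31


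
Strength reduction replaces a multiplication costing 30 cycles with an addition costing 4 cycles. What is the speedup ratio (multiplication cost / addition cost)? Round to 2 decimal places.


Ratio = mult_cost / add_cost = 30 / 4 = 7.5

7.5


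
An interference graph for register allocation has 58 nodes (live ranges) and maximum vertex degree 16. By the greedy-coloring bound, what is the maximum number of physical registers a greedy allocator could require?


Greedy coloring never needs more than (max_degree + 1) colors: when coloring a vertex, at most max_degree neighbors are already colored.
Upper bound = 16 + 1 = 17

17


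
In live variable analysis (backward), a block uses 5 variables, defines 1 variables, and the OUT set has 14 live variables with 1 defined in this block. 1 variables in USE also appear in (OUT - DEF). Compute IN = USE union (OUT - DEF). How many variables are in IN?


OUT - DEF: 14 - 1 = 13
|IN| = |USE| + |OUT - DEF| - |USE ∩ (OUT - DEF)| = 5 + 13 - 1 = 17

17


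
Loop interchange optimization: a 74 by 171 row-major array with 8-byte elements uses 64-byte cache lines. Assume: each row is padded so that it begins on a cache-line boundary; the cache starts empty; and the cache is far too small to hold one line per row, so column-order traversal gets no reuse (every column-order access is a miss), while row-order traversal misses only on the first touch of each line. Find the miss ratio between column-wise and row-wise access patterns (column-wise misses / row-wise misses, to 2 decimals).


Each row occupies 171 * 8 = 1368 bytes and starts on a line boundary, so it spans ceil(1368 / 64) = 22 cache lines.
Row-major traversal misses (one per line touched): 74 * ceil(171 * 8 / 64) = 1628
Column-major traversal misses (no reuse, every access misses): 74 * 171 = 12654
Ratio = 12654 / 1628 = 7.77

7.77


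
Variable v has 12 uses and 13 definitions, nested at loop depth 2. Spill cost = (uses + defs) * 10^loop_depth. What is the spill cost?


uses + defs = 12 + 13 = 25
10^2 = 100
Spill cost = 25 * 100 = 2500

2500


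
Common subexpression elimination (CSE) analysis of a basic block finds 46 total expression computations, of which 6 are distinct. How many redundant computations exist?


CSE count = total expressions - unique expressions
= 46 - 6 = 40

40


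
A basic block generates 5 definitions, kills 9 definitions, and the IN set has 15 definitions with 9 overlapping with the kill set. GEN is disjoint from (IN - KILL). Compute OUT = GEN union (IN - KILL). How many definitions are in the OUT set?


IN - KILL: 15 - 9 = 6 surviving definitions
OUT = GEN + surviving = 5 + 6 = 11

11


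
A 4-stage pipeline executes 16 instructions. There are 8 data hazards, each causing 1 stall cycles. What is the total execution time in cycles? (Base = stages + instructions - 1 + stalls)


Base cycles = 4 + 16 - 1 = 19
Total stalls = 8 * 1 = 8
Total = 19 + 8 = 27

27


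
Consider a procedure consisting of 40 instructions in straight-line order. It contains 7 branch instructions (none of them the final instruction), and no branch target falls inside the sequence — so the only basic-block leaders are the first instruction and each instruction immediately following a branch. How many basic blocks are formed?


With no in-sequence branch targets, the leaders are the first instruction plus the instruction after each branch.
Number of basic blocks = branches + 1
= 7 + 1 = 8

8


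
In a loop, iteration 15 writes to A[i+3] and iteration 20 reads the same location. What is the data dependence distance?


Distance = read iteration - write iteration
= 20 - 15 = 5

5


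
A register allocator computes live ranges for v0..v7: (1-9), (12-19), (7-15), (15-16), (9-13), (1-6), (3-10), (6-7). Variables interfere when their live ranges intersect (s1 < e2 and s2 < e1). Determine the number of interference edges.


Check all pairs for overlapping intervals.
Two intervals (s1,e1) and (s2,e2) overlap if s1 < e2 and s2 < e1.
v0 (1-9) vs v1..v7: overlaps v2, v5, v6, v7 -> 4
v1 (12-19) vs v2..v7: overlaps v2, v3, v4 -> 3
v2 (7-15) vs v3..v7: overlaps v4, v6 -> 2
v3 (15-16) vs v4..v7: overlaps none -> 0
v4 (9-13) vs v5..v7: overlaps v6 -> 1
v5 (1-6) vs v6..v7: overlaps v6 -> 1
v6 (3-10) vs v7: overlaps v7 -> 1
Total overlapping pairs = 4 + 3 + 2 + 0 + 1 + 1 + 1 = 12

12


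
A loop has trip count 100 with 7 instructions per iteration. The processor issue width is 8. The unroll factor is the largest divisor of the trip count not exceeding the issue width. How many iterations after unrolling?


Largest divisor of 100 <= 8 is 5
New iterations = 100 / 5 = 20

20


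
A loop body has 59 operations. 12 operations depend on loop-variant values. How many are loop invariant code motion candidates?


Invariant candidates = total - loop-dependent
= 59 - 12 = 47

47


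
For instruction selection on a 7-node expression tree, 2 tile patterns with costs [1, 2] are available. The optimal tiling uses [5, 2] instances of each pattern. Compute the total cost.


Total cost = sum(count_i * cost_i)
= 5*1 + 2*2
= 9

9


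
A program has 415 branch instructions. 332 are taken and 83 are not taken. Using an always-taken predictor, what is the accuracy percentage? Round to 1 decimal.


Predictor: always-taken
Correct predictions = 332
Accuracy = 332 / 415 * 100 = 80.0%

80.0


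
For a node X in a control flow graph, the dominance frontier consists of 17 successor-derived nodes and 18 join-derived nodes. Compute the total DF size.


DF(X) = direct successor contributions + join point contributions
= 17 + 18 = 35

35


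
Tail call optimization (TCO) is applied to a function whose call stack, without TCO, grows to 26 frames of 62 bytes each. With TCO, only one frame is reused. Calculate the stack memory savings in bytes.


Without TCO: 26 * 62 = 1612 bytes
With TCO: reuse 1 frame = 62 bytes
Savings = 1612 - 62 = 1550

1550


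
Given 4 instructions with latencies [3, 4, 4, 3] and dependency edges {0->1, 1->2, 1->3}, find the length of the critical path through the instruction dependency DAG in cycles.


Compute longest path through dependency graph: dist(Ik) = max over predecessors of dist + latency(Ik).
dist(I0) = latency 3 = 3
dist(I1) = dist(I0) + 4 = 3 + 4 = 7
dist(I2) = dist(I1) + 4 = 7 + 4 = 11
dist(I3) = dist(I1) + 3 = 7 + 3 = 10
Critical path = max dist = 11

11


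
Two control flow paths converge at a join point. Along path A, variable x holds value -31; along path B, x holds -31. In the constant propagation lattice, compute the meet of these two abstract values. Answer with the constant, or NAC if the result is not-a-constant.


Meet operation: if both paths give the same constant, result is that constant; if they differ, result is NAC (not-a-constant).
Path A: -31, Path B: -31 -> equal
Result: constant -> -31

-31


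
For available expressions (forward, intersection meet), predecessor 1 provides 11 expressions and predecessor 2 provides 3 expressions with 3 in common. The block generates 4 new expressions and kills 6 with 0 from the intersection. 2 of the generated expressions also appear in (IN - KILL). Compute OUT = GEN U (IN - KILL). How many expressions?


IN = intersection of predecessors = 3
IN - KILL = 3 - 0 = 3
|OUT| = |GEN| + |IN - KILL| - |GEN ∩ (IN - KILL)| = 4 + 3 - 2 = 5

5


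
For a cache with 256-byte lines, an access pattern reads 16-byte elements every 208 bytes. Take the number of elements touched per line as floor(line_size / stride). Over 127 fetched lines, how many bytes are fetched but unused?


Elements per line = floor(256 / 208) = 1
Bytes used per line = 1 * 16 = 16
Wasted per line = 256 - 16 = 240
Total wasted = 240 * 127 = 30480

30480


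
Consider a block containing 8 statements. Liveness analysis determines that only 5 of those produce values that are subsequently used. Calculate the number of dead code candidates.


Dead code = total statements - live definitions
= 8 - 5 = 3

3


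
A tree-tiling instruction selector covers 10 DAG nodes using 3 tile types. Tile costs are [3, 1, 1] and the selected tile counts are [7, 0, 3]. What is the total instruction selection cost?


Total cost = sum(count_i * cost_i)
= 7*3 + 0*1 + 3*1
= 24

24


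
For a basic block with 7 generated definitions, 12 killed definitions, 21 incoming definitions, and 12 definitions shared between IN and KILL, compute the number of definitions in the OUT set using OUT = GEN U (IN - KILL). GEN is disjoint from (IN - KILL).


IN - KILL: 21 - 12 = 9 surviving definitions
OUT = GEN + surviving = 7 + 9 = 16

16


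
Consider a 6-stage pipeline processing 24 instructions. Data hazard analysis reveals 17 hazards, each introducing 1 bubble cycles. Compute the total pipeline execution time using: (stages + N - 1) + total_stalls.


Base cycles = 6 + 24 - 1 = 29
Total stalls = 17 * 1 = 17
Total = 29 + 17 = 46

46


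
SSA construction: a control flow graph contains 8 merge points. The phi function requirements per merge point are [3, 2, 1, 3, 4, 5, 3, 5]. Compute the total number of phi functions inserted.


Total phi functions = sum of phi functions at each join node
= 3 + 2 + 1 + 3 + 4 + 5 + 3 + 5 = 26

26


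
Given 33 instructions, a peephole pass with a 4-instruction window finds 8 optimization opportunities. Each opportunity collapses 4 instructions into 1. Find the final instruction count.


Each match removes 3 instructions.
Total removed = 8 * 3 = 24
Remaining = 33 - 24 = 9

9


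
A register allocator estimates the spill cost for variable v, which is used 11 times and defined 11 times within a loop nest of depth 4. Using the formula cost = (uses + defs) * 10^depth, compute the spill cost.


uses + defs = 11 + 11 = 22
10^4 = 10000
Spill cost = 22 * 10000 = 220000

220000


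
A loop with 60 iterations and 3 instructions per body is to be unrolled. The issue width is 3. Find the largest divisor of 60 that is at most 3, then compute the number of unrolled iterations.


Largest divisor of 60 <= 3 is 3
New iterations = 60 / 3 = 20

20


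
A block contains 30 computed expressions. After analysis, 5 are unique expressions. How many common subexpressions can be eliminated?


CSE count = total expressions - unique expressions
= 30 - 5 = 25

25


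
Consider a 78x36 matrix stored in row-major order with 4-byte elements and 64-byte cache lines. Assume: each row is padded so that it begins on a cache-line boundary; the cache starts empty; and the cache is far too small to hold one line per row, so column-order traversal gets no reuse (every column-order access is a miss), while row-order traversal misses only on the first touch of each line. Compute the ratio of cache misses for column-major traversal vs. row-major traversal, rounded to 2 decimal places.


Each row occupies 36 * 4 = 144 bytes and starts on a line boundary, so it spans ceil(144 / 64) = 3 cache lines.
Row-major traversal misses (one per line touched): 78 * ceil(36 * 4 / 64) = 234
Column-major traversal misses (no reuse, every access misses): 78 * 36 = 2808
Ratio = 2808 / 234 = 12.0

12.0


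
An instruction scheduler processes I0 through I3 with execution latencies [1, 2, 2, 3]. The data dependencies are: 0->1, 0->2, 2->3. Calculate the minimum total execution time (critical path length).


Compute longest path through dependency graph: dist(Ik) = max over predecessors of dist + latency(Ik).
dist(I0) = latency 1 = 1
dist(I1) = dist(I0) + 2 = 1 + 2 = 3
dist(I2) = dist(I0) + 2 = 1 + 2 = 3
dist(I3) = dist(I2) + 3 = 3 + 3 = 6
Critical path = max dist = 6

6


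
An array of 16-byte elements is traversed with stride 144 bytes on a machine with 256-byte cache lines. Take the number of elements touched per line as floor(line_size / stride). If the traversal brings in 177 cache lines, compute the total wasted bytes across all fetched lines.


Elements per line = floor(256 / 144) = 1
Bytes used per line = 1 * 16 = 16
Wasted per line = 256 - 16 = 240
Total wasted = 240 * 177 = 42480

42480


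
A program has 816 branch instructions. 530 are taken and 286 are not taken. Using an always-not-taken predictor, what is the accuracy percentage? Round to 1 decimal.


Predictor: always-not-taken
Correct predictions = 286
Accuracy = 286 / 816 * 100 = 35.0%

35.0


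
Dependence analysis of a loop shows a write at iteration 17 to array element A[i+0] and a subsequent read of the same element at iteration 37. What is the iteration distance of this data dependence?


Distance = read iteration - write iteration
= 37 - 17 = 20

20


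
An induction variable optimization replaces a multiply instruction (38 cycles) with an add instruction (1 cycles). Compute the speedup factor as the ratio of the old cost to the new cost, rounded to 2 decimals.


Ratio = mult_cost / add_cost = 38 / 1 = 38.0

38.0


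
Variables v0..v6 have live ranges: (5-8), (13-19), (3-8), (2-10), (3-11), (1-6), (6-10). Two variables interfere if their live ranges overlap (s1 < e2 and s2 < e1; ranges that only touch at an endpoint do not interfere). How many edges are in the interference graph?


Check all pairs for overlapping intervals.
Two intervals (s1,e1) and (s2,e2) overlap if s1 < e2 and s2 < e1.
v0 (5-8) vs v1..v6: overlaps v2, v3, v4, v5, v6 -> 5
v1 (13-19) vs v2..v6: overlaps none -> 0
v2 (3-8) vs v3..v6: overlaps v3, v4, v5, v6 -> 4
v3 (2-10) vs v4..v6: overlaps v4, v5, v6 -> 3
v4 (3-11) vs v5..v6: overlaps v5, v6 -> 2
v5 (1-6) vs v6: overlaps none -> 0
Total overlapping pairs = 5 + 0 + 4 + 3 + 2 + 0 = 14

14


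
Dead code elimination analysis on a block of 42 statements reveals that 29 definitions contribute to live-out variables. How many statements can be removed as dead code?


Dead code = total statements - live definitions
= 42 - 29 = 13

13


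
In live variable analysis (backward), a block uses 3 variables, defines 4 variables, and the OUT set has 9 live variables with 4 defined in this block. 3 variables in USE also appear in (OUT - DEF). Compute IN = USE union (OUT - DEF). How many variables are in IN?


OUT - DEF: 9 - 4 = 5
|IN| = |USE| + |OUT - DEF| - |USE ∩ (OUT - DEF)| = 3 + 5 - 3 = 5

5


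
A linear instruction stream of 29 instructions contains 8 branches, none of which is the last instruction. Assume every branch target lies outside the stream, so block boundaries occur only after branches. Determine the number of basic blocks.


With no in-sequence branch targets, the leaders are the first instruction plus the instruction after each branch.
Number of basic blocks = branches + 1
= 8 + 1 = 9

9


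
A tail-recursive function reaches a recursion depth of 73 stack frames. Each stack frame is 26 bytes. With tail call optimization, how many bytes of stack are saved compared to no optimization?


Without TCO: 73 * 26 = 1898 bytes
With TCO: reuse 1 frame = 26 bytes
Savings = 1898 - 26 = 1872

1872


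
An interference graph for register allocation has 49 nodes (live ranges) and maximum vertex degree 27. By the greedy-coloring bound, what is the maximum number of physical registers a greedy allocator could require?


Greedy coloring never needs more than (max_degree + 1) colors: when coloring a vertex, at most max_degree neighbors are already colored.
Upper bound = 27 + 1 = 28

28


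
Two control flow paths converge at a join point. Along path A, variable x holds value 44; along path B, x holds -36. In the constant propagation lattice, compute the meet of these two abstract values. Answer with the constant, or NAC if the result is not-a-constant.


Meet operation: if both paths give the same constant, result is that constant; if they differ, result is NAC (not-a-constant).
Path A: 44, Path B: -36 -> differ
Result: not-a-constant -> NAC

NAC
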